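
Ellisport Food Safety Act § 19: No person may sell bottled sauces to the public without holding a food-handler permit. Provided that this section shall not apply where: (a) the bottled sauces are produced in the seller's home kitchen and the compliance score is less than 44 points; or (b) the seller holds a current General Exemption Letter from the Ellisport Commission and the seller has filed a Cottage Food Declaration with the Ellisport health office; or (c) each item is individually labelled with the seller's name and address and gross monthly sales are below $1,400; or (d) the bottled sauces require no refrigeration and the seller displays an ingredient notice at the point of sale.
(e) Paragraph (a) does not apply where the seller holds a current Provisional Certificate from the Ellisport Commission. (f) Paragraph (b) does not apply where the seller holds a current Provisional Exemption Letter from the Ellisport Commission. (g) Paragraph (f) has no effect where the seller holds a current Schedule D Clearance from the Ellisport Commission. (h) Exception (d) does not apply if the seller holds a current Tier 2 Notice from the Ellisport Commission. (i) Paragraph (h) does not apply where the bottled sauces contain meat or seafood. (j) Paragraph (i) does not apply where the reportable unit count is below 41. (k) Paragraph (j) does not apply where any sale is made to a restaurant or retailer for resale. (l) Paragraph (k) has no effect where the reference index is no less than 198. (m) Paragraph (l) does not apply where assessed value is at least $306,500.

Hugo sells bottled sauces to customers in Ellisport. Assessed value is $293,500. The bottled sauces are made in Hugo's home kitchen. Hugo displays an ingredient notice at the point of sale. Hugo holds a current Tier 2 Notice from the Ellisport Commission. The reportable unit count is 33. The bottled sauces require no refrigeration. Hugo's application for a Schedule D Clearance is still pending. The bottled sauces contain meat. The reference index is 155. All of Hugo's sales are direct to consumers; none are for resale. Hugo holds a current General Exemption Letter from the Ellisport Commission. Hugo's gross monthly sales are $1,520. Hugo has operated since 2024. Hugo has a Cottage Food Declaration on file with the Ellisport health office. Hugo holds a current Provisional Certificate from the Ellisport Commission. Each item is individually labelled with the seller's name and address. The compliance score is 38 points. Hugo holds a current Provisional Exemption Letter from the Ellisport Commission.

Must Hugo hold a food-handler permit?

Yes — Hugo must hold a food-handler permit.

All of (a)'s requirements are met (the bottled sauces are home-kitchen produced; the compliance score is 38 points, less than the 44 points limit). But applying paragraph (e): (e) operates against (a): a current Provisional Certificate is held. So (a) is unavailable.
Exception (b) is satisfied on its face — a current General Exemption Letter is held; a Cottage Food Declaration is on file. But: (f) operates against (b): a current Provisional Exemption Letter is held. (g), which would lift (f), is inapplicable — the Schedule D Clearance is not current. So (b) is unavailable.
Exception (c) does not apply: gross monthly sales are $1,520, not below $1,400.
Exception (d): the bottled sauces are shelf-stable; an ingredient notice is displayed — every condition holds. Turning to paragraphs (h)–(m): (h) is triggered — a current Tier 2 Notice is held. (i) would limit (h) — the bottled sauces contain meat — but (j) sets (i) aside: (j) applies — the reportable unit count is 33, below the 41 limit. (k), which would lift (j), is not triggered — no sales are for resale. So (d) is unavailable.
No exception is made out. Hugo falls within the general rule.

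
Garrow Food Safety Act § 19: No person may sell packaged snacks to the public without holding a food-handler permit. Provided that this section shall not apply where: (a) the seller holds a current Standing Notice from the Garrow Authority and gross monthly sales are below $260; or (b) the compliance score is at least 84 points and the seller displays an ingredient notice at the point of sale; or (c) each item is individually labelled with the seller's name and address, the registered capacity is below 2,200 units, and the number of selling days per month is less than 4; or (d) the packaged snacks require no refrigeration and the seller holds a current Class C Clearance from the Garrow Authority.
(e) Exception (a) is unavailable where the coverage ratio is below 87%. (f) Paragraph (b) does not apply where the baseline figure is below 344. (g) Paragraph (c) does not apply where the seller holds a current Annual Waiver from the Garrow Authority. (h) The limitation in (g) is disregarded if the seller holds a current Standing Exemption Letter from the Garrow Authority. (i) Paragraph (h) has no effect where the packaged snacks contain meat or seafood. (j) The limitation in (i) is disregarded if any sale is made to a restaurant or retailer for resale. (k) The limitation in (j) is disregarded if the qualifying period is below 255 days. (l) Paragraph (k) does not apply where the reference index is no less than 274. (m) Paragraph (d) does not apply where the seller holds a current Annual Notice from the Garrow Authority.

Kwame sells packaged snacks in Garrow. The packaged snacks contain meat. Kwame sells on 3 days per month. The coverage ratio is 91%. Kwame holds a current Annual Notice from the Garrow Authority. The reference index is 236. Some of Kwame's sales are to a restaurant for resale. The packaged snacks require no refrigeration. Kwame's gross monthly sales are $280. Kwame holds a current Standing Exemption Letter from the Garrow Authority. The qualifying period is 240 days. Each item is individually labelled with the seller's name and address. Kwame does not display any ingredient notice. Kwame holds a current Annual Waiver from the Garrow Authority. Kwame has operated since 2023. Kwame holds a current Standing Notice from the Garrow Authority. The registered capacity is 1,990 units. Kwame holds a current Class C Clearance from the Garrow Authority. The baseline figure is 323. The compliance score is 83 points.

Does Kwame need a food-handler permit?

Yes — Kwame must hold a food-handler permit.

Exception (a) fails — gross monthly sales are $280, not below $260.
Exception (b) fails — the compliance score is 83 points, short of 84 points.
Exception (c) is satisfied on its face — items are individually labelled; the registered capacity is 1,990 units, below the 2,200 units limit; the number of selling days per month is 3, less than the 4 limit. However, paragraphs (g)–(l) must be considered: (g) operates against (c): a current Annual Waiver is held. (h) would limit (g) — a current Standing Exemption Letter is held — but (i) sets (h) aside: (i) operates against (h): the packaged snacks contain meat. (j) operates (some sales are to a restaurant for resale), but yields to (k): (k) operates against (j): the qualifying period is 240 days, below the 255 days limit. (l) does not operate here (the reference index is 236, short of 274), so (k) stands. So (c) is unavailable.
Exception (d): the packaged snacks are shelf-stable; a current Class C Clearance is held — every condition holds. Turning to paragraph (m): (m) operates — a current Annual Notice is held. (d) is therefore removed.
Every exception is unavailable, so the rule governs.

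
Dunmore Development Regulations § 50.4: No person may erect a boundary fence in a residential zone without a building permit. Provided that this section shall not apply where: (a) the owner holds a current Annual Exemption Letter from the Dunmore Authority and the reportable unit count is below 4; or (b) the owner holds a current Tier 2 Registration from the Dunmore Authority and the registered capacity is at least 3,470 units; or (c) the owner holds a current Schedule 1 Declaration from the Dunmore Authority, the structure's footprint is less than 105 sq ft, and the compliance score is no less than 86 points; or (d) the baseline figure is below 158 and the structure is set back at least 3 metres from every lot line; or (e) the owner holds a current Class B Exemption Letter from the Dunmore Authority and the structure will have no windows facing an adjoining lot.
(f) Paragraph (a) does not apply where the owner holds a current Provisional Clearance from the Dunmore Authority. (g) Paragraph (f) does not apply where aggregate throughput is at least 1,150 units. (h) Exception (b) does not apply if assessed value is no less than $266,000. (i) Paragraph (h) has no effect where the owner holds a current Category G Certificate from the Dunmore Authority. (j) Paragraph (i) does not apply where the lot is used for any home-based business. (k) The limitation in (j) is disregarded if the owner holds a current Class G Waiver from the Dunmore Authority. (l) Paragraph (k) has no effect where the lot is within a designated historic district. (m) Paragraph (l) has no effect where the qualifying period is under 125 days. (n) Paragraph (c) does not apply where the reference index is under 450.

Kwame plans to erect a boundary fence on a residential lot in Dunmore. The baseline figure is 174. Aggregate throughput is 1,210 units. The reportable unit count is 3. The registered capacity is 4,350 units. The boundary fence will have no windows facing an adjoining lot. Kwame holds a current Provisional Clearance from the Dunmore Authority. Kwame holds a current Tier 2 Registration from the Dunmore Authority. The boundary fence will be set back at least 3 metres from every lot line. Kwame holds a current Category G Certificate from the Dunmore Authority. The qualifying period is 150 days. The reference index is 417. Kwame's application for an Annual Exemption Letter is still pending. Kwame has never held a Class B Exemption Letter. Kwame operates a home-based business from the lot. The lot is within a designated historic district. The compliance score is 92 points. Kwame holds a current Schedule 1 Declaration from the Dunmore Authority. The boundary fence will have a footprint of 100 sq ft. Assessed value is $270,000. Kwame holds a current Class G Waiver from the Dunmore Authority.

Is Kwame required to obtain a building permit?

Exception (a) does not apply: no current Annual Exemption Letter is held.
Exception (b) is satisfied on its face — a current Tier 2 Registration is held; the registered capacity is 4,350 units, meeting the 3,470 units threshold. But applying paragraphs (h)–(m): (h) applies — assessed value is $270,000, meeting the $266,000 threshold. (i) would limit (h) — a current Category G Certificate is held — but (j) sets (i) aside: (j) is triggered — a home-based business operates on the lot. (k) operates (a current Class G Waiver is held), but is set aside by (l): (l) is engaged — the lot is in a historic district. (m) is not triggered (the qualifying period is 150 days, not under 125 days), so (l) stands. Exception (b) does not apply.
Exception (c)'s conditions are all satisfied: a current Schedule 1 Declaration is held; the structure's footprint is 100 sq ft, less than the 105 sq ft limit; the compliance score is 92 points, meeting the 86 points threshold. But applying paragraph (n): (n) is triggered — the reference index is 417, under the 450 limit. (c) is therefore removed.
Exception (d) does not apply: the baseline figure is 174, not below 158.
Exception (e) does not apply: the Class B Exemption Letter is not current.
No exception is made out. Kwame falls within the general rule.

Yes — Kwame must obtain a building permit.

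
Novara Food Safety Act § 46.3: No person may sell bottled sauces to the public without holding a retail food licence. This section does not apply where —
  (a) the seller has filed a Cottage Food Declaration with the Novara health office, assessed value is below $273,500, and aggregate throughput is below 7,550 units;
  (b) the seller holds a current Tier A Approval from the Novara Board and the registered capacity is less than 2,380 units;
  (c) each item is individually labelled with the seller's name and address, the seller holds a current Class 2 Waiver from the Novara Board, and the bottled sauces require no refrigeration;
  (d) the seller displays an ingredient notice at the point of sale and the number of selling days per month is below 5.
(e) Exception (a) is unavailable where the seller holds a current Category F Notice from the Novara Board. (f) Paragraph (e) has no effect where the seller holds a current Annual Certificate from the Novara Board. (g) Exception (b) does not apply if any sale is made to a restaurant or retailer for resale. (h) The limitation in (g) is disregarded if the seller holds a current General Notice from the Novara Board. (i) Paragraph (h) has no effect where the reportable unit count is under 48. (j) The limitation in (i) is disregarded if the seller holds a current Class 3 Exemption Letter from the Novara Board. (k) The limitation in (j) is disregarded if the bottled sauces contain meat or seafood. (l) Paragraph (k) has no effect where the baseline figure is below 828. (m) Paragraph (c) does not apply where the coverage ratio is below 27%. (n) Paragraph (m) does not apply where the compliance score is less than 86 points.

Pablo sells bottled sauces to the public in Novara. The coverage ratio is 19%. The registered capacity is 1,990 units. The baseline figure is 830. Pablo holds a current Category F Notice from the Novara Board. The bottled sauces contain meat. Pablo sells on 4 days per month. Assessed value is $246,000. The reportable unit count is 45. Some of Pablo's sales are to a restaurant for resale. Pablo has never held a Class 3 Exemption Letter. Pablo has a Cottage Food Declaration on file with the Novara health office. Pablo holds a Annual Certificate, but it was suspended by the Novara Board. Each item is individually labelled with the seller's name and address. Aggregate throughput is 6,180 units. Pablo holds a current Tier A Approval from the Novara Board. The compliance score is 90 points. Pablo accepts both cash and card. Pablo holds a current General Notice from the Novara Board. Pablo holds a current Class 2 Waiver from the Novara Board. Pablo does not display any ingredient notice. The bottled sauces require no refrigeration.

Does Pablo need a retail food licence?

Yes — Pablo must hold a retail food licence.

All of (a)'s requirements are met (a Cottage Food Declaration is on file; assessed value is $246,000, below the $273,500 limit; aggregate throughput is 6,180 units, below the 7,550 units limit). However, paragraphs (e)–(f) must be considered: (e) is triggered — a current Category F Notice is held. (f) does not operate here (there is no Annual Certificate in force), so (e) stands. (a) is therefore removed.
Exception (b) is satisfied on its face — a current Tier A Approval is held; the registered capacity is 1,990 units, less than the 2,380 units limit. But applying paragraphs (g)–(l): (g) operates against (b): some sales are to a restaurant for resale. (h) applies (a current General Notice is held), but is set aside by (i): (i) operates against (h): the reportable unit count is 45, under the 48 limit. (j) is inapplicable (there is no Class 3 Exemption Letter in force), so (i) stands. Exception (b) does not apply.
Exception (c): items are individually labelled; a current Class 2 Waiver is held; the bottled sauces are shelf-stable — every condition holds. However, paragraphs (m)–(n) must be considered: (m) operates against (c): the coverage ratio is 19%, below the 27% limit. (n) is not engaged (the compliance score is 90 points, not less than 86 points), so (m) stands. (c) is therefore removed.
Exception (d) fails — no ingredient notice is displayed.
No exception displaces § 46.3.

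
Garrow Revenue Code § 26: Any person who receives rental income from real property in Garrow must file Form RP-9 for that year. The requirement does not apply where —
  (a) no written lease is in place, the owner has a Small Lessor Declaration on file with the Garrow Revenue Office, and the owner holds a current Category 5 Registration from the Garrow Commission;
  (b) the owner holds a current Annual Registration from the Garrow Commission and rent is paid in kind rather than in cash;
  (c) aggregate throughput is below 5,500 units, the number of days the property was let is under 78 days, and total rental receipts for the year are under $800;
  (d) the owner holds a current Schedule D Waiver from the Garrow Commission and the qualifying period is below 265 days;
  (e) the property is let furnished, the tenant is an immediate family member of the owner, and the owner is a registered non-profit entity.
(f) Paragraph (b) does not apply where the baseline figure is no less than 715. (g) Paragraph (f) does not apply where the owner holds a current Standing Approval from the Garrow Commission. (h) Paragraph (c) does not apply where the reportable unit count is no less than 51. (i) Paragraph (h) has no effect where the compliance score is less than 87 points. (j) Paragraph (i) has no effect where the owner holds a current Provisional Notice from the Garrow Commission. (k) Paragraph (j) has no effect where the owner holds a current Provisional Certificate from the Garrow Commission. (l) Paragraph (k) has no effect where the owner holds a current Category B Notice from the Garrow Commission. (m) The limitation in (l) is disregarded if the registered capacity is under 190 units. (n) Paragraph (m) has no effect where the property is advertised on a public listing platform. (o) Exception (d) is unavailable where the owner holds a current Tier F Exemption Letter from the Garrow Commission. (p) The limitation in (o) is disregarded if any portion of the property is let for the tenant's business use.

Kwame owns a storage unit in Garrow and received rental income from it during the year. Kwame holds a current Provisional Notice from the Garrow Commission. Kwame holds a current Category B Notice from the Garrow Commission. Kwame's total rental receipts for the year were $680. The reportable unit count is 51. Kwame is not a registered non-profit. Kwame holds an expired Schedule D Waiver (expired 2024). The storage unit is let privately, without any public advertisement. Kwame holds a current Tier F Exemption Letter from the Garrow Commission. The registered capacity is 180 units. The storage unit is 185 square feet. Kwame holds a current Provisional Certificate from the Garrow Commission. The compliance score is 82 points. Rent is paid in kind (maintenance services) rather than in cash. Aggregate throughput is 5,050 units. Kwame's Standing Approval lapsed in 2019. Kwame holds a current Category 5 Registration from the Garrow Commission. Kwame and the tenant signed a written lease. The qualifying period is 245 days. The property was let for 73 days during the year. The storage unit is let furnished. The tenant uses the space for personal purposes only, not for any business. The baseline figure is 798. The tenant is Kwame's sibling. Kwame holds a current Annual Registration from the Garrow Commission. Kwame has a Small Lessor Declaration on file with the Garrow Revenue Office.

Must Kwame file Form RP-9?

Exception (a) does not apply: a written lease is in place.
Exception (b)'s conditions are all satisfied: a current Annual Registration is held; rent is paid in kind. But: (f) applies — the baseline figure is 798, meeting the 715 threshold. (g), which would lift (f), is inapplicable — no current Standing Approval is held. (b) is therefore removed.
Exception (c): aggregate throughput is 5,050 units, below the 5,500 units limit; the number of days the property was let is 73 days, under the 78 days limit; total rental receipts for the year are $680, under the $800 limit — every condition holds. Considering the limiting provisions: (h) operates (the reportable unit count is 51, meeting the 51 threshold), but is itself disapplied by (i): (i) operates against (h): the compliance score is 82 points, less than the 87 points limit. (j) would limit (i) — a current Provisional Notice is held — but (k) sets (j) aside: (k) operates against (j): a current Provisional Certificate is held. (l) would limit (k) — a current Category B Notice is held — but (m) sets (l) aside: (m) is triggered — the registered capacity is 180 units, under the 190 units limit. (n) does not operate here (the property is let privately without advertisement), so (m) stands. (c) remains available.
Exception (d) fails — there is no Schedule D Waiver in force.
Exception (e) does not apply: Kwame is not a registered non-profit.

No — exception (c) applies; Kwame is not required to file Form RP-9.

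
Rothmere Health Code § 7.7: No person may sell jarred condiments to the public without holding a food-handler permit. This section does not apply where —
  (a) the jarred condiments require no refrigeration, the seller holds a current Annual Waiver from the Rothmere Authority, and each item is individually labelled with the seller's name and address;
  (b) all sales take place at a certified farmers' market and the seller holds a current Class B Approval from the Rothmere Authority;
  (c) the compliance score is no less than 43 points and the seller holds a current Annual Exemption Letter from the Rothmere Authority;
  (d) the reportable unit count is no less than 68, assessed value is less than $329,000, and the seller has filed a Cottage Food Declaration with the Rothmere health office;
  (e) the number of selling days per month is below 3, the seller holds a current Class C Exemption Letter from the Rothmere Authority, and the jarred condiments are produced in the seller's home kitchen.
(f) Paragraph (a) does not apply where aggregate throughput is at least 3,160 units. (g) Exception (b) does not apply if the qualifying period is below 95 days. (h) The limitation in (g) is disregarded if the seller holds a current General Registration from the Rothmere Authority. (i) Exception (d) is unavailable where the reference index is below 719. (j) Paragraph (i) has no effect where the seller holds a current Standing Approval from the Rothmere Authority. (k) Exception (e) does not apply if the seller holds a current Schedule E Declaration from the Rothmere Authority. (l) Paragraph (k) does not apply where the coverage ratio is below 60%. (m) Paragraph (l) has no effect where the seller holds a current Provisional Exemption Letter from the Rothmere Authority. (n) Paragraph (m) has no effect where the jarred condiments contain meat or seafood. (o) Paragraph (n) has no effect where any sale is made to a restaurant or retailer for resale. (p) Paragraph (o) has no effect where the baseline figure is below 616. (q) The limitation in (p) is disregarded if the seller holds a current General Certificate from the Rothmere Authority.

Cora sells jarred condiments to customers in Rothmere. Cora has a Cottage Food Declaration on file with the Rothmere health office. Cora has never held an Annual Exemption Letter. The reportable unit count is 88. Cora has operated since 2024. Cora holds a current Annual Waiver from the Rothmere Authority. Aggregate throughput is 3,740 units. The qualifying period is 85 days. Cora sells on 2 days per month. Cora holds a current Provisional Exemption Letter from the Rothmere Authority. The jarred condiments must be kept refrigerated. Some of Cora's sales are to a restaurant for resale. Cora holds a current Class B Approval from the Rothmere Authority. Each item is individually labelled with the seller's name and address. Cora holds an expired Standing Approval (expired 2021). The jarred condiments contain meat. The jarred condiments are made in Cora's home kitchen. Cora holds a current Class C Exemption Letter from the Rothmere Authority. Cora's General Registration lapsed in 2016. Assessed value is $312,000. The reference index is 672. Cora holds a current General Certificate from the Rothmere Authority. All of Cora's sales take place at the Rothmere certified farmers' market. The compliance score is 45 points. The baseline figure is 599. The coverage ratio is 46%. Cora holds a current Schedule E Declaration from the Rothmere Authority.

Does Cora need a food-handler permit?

Yes — Cora must hold a food-handler permit.

Exception (a) fails — the jarred condiments require refrigeration.
All of (b)'s requirements are met (all sales are at a certified farmers' market; a current Class B Approval is held). But: (g) operates — the qualifying period is 85 days, below the 95 days limit. (h), which would lift (g), is inapplicable — no current General Registration is held. Exception (b) does not apply.
Exception (c) does not apply: there is no Annual Exemption Letter in force.
Exception (d) is satisfied on its face — the reportable unit count is 88, meeting the 68 threshold; assessed value is $312,000, less than the $329,000 limit; a Cottage Food Declaration is on file. Turning to paragraphs (i)–(j): (i) operates — the reference index is 672, below the 719 limit. (j), which would lift (i), is inapplicable — no current Standing Approval is held. Exception (d) does not apply.
Exception (e) is satisfied on its face — the number of selling days per month is 2, below the 3 limit; a current Class C Exemption Letter is held; the jarred condiments are home-kitchen produced. But: (k) operates against (e): a current Schedule E Declaration is held. (l) is triggered (the coverage ratio is 46%, below the 60% limit), but is set aside by (m): (m) operates against (l): a current Provisional Exemption Letter is held. (n) would limit (m) — the jarred condiments contain meat — but (o) sets (n) aside: (o) applies — some sales are to a restaurant for resale. (p) is triggered (the baseline figure is 599, below the 616 limit), but is overridden by (q): (q) operates — a current General Certificate is held. (e) is therefore removed.
Every exception is unavailable, so the rule governs.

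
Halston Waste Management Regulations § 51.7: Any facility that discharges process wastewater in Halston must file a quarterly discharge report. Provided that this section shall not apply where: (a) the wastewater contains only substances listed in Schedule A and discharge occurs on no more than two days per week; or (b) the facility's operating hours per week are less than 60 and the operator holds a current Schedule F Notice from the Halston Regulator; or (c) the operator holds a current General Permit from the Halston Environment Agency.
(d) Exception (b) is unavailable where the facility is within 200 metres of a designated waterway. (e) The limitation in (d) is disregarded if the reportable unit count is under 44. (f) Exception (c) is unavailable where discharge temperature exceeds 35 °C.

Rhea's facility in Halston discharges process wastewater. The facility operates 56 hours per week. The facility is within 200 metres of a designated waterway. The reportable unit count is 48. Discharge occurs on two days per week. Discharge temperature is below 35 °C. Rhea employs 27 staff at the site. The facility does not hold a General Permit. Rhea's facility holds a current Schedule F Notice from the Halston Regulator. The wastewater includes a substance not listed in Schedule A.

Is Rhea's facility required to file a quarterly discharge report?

Yes — Rhea's facility must file a quarterly discharge report.

Exception (a) requires that the wastewater contains only substances listed in Schedule A; but the wastewater includes a non-Schedule-A substance, so (a) is unavailable.
All of (b)'s requirements are met (the facility's operating hours per week are 56, less than the 60 limit; a current Schedule F Notice is held). But applying paragraphs (d)–(e): (d) operates against (b): the facility is within 200 m of a designated waterway. (e) is not engaged (the reportable unit count is 48, not under 44), so (d) stands. So (b) is unavailable.
Exception (c) requires that the operator holds a current General Permit from the Halston Environment Agency; but no General Permit is held, so (c) is unavailable.
None of the exceptions is available; § 51.7 applies in full.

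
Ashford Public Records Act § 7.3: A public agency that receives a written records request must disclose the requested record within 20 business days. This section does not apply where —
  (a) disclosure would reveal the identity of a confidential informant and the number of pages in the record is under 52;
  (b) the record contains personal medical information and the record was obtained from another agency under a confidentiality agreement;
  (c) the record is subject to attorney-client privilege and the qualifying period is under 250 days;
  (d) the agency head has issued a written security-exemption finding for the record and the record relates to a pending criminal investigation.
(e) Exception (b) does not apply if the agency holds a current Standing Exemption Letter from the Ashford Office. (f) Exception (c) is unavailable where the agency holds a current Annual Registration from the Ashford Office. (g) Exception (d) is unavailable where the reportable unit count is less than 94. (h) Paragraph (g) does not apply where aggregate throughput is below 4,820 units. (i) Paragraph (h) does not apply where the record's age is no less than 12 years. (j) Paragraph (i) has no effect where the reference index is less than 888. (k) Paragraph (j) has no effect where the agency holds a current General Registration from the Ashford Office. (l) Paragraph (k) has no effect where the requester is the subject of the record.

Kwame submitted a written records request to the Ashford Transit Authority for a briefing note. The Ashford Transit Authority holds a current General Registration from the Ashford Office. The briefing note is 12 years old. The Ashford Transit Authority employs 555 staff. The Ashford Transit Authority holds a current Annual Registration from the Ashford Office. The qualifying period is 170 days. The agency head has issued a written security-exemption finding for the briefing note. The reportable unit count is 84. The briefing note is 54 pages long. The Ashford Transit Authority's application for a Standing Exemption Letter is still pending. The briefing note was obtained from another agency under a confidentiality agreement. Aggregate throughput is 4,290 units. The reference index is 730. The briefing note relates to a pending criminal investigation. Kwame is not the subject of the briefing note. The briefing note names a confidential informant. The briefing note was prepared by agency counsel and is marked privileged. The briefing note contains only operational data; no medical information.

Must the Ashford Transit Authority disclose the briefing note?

Yes — the Ashford Transit Authority must disclose the briefing note.

Exception (a) does not apply: the number of pages in the record is 54, not under 52.
Exception (b) requires that the record contains personal medical information; but the briefing note contains only operational data, so (b) is unavailable.
Exception (c): the briefing note is privileged; the qualifying period is 170 days, under the 250 days limit — every condition holds. But applying paragraph (f): (f) is engaged — a current Annual Registration is held. (c) is therefore removed.
All of (d)'s requirements are met (a written security-exemption finding has been issued; the briefing note relates to a pending investigation). But applying paragraphs (g)–(l): (g) operates against (d): the reportable unit count is 84, less than the 94 limit. (h) operates (aggregate throughput is 4,290 units, below the 4,820 units limit), but yields to (i): (i) operates — the record's age is 12 years, meeting the 12 years threshold. (j) is engaged (the reference index is 730, less than the 888 limit), but is displaced by (k): (k) operates — a current General Registration is held. (l), which would lift (k), is not triggered — Kwame is not the subject of the briefing note. Exception (d) does not apply.
No exception displaces § 7.3.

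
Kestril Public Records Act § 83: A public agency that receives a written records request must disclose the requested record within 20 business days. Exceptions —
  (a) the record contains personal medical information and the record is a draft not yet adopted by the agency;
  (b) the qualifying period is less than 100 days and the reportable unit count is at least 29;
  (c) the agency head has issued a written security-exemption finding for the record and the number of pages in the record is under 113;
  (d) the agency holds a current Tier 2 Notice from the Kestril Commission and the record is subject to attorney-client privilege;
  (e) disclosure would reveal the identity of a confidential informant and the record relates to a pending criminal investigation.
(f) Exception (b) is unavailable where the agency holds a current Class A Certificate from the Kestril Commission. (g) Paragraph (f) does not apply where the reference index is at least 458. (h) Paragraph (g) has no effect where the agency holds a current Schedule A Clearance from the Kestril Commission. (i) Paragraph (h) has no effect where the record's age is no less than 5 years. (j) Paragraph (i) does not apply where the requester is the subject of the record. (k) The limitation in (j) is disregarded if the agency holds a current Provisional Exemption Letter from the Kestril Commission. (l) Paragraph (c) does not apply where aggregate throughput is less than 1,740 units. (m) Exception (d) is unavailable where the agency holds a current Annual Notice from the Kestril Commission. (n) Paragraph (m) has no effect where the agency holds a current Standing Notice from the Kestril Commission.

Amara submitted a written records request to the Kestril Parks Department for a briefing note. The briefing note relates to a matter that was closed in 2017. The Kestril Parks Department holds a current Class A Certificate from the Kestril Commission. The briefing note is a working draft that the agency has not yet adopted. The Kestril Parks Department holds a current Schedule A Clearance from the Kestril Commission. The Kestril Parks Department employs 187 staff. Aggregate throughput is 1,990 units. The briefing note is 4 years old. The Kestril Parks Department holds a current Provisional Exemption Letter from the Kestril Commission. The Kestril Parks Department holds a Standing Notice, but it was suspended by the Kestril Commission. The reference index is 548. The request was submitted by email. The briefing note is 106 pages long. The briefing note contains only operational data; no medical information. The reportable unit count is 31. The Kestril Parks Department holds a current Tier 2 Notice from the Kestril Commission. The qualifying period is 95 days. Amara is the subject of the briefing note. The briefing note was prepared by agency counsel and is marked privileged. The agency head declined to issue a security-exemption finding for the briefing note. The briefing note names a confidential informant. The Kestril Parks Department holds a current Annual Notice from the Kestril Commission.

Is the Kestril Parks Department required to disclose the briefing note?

Exception (a) fails — the briefing note contains only operational data.
Exception (b): the qualifying period is 95 days, less than the 100 days limit; the reportable unit count is 31, meeting the 29 threshold — every condition holds. But applying paragraphs (f)–(k): (f) is triggered — a current Class A Certificate is held. (g) would limit (f) — the reference index is 548, meeting the 458 threshold — but (h) sets (g) aside: (h) operates against (g): a current Schedule A Clearance is held. (i), which would lift (h), is inapplicable — the record's age is 4 years, short of 5 years. Exception (b) does not apply.
Exception (c) does not apply: the agency head declined to issue a security-exemption finding.
Exception (d): a current Tier 2 Notice is held; the briefing note is privileged — every condition holds. But: (m) applies — a current Annual Notice is held. (n), which would lift (m), is not engaged — no current Standing Notice is held. So (d) is unavailable.
Exception (e) fails — the briefing note relates to a closed matter.
No exception is made out. the Kestril Parks Department falls within the general rule.

Yes — the Kestril Parks Department must disclose the briefing note.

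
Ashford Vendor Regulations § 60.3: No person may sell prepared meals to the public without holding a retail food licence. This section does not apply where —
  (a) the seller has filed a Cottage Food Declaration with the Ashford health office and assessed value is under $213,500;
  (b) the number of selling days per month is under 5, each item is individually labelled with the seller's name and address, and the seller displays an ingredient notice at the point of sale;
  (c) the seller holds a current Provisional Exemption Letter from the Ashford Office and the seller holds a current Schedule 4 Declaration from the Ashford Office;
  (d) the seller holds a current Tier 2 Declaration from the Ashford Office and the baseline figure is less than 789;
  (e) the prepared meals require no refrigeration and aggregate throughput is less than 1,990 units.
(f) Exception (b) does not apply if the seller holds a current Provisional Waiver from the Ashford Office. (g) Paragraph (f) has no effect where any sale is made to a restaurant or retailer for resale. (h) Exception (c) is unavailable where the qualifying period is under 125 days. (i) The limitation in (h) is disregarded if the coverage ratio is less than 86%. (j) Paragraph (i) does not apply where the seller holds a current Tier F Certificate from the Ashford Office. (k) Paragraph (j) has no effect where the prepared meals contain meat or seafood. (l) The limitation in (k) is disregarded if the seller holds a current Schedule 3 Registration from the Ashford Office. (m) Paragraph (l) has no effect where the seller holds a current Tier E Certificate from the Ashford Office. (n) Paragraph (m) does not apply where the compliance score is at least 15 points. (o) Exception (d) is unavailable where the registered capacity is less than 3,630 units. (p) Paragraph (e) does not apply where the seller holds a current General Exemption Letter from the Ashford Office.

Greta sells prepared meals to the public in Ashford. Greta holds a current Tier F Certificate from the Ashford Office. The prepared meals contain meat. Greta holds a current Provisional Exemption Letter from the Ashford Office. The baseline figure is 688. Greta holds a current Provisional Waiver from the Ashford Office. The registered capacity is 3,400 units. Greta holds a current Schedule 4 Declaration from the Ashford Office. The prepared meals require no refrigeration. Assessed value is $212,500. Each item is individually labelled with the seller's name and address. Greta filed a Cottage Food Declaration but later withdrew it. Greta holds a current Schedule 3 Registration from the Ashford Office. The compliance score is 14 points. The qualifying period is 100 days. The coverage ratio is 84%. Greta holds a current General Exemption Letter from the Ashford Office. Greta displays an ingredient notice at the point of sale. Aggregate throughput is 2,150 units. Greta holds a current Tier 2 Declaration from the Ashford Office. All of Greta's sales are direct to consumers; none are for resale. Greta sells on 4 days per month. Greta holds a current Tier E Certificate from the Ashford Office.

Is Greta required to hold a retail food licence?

Exception (a) fails — the Cottage Food Declaration was withdrawn.
Exception (b)'s conditions are all satisfied: the number of selling days per month is 4, under the 5 limit; items are individually labelled; an ingredient notice is displayed. But: (f) is engaged — a current Provisional Waiver is held. (g), which would lift (f), is not triggered — no sales are for resale. Exception (b) does not apply.
All of (c)'s requirements are met (a current Provisional Exemption Letter is held; a current Schedule 4 Declaration is held). Under paragraphs (h)–(n): (h) is triggered (the qualifying period is 100 days, under the 125 days limit), but is overridden by (i): (i) operates against (h): the coverage ratio is 84%, less than the 86% limit. (j) would limit (i) — a current Tier F Certificate is held — but (k) sets (j) aside: (k) operates against (j): the prepared meals contain meat. (l) would limit (k) — a current Schedule 3 Registration is held — but (m) sets (l) aside: (m) is triggered — a current Tier E Certificate is held. (n), which would lift (m), is not engaged — the compliance score is 14 points, short of 15 points. Exception (c) stands.
Exception (d)'s conditions are all satisfied: a current Tier 2 Declaration is held; the baseline figure is 688, less than the 789 limit. Turning to paragraph (o): (o) is triggered — the registered capacity is 3,400 units, less than the 3,630 units limit. Exception (d) does not apply.
Exception (e) fails — aggregate throughput is 2,150 units, not less than 1,990 units.

No — exception (c) applies; Greta is not required to hold a retail food licence.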